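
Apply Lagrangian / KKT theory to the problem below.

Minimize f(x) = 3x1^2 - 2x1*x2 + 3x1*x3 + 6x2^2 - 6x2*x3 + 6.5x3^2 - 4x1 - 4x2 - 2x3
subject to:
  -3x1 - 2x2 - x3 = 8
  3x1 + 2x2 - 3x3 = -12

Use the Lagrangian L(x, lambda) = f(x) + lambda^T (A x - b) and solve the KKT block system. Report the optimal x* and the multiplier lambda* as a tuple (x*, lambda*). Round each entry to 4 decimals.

Form the Lagrangian:
  L(x, lambda) = (1/2) x^T Q x + c^T x + lambda^T (A x - b)
Stationarity (grad_x L = 0): Q x + c + A^T lambda = 0.
Primal feasibility: A x = b.

This gives the KKT block system:
  [ Q   A^T ] [ x     ]   [-c ]
  [ A    0  ] [ lambda ] = [ b ]

Solving the linear system:
  x*      = (-2.6667, -0.5, 1)
  lambda* = (-2.5, 2.8333)
  f(x*)   = 32.3333

x* = (-2.6667, -0.5, 1), lambda* = (-2.5, 2.8333)


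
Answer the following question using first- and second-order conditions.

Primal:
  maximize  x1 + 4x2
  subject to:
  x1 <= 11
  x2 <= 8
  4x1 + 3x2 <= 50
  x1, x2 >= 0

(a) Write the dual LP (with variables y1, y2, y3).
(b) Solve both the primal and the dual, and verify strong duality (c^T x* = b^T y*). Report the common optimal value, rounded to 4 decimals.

The standard primal-dual pair for 'max c^T x s.t. A x <= b, x >= 0' is:
  Dual:  min b^T y  s.t.  A^T y >= c,  y >= 0.

So the dual LP is:
  minimize  11y1 + 8y2 + 50y3
  subject to:
    y1 + 4y3 >= 1
    y2 + 3y3 >= 4
    y1, y2, y3 >= 0

Solving the primal: x* = (6.5, 8).
  primal value c^T x* = 38.5.
Solving the dual: y* = (0, 3.25, 0.25).
  dual value b^T y* = 38.5.
Strong duality: c^T x* = b^T y*. Confirmed.

38.5


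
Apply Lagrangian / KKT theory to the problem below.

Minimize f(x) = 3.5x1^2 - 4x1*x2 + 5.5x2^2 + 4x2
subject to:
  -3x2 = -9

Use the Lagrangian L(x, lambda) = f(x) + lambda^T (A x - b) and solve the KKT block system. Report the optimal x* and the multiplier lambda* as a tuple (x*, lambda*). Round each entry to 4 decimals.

Form the Lagrangian:
  L(x, lambda) = (1/2) x^T Q x + c^T x + lambda^T (A x - b)
Stationarity (grad_x L = 0): Q x + c + A^T lambda = 0.
Primal feasibility: A x = b.

This gives the KKT block system:
  [ Q   A^T ] [ x     ]   [-c ]
  [ A    0  ] [ lambda ] = [ b ]

Solving the linear system:
  x*      = (1.7143, 3)
  lambda* = (10.0476)
  f(x*)   = 51.2143

x* = (1.7143, 3), lambda* = (10.0476)


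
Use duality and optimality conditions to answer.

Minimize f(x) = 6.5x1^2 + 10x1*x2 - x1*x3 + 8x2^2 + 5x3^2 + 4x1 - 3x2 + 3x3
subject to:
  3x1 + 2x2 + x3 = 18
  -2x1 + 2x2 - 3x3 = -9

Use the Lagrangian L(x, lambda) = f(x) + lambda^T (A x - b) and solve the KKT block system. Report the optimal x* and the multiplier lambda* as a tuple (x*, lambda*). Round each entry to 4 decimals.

Form the Lagrangian:
  L(x, lambda) = (1/2) x^T Q x + c^T x + lambda^T (A x - b)
Stationarity (grad_x L = 0): Q x + c + A^T lambda = 0.
Primal feasibility: A x = b.

This gives the KKT block system:
  [ Q   A^T ] [ x     ]   [-c ]
  [ A    0  ] [ lambda ] = [ b ]

Solving the linear system:
  x*      = (4.2802, 1.8798, 1.3998)
  lambda* = (-29.3841, -5.5556)
  f(x*)   = 247.2968

x* = (4.2802, 1.8798, 1.3998), lambda* = (-29.3841, -5.5556)


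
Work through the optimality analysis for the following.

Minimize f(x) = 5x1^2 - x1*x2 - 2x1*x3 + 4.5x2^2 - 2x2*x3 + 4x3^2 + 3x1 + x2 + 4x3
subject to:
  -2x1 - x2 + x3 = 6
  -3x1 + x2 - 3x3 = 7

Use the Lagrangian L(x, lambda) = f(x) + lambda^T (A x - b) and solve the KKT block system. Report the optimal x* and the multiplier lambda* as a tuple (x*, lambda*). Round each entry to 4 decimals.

Form the Lagrangian:
  L(x, lambda) = (1/2) x^T Q x + c^T x + lambda^T (A x - b)
Stationarity (grad_x L = 0): Q x + c + A^T lambda = 0.
Primal feasibility: A x = b.

This gives the KKT block system:
  [ Q   A^T ] [ x     ]   [-c ]
  [ A    0  ] [ lambda ] = [ b ]

Solving the linear system:
  x*      = (-2.4474, -1.4867, -0.3815)
  lambda* = (-9.3468, -0.1769)
  f(x*)   = 23.4821

x* = (-2.4474, -1.4867, -0.3815), lambda* = (-9.3468, -0.1769)


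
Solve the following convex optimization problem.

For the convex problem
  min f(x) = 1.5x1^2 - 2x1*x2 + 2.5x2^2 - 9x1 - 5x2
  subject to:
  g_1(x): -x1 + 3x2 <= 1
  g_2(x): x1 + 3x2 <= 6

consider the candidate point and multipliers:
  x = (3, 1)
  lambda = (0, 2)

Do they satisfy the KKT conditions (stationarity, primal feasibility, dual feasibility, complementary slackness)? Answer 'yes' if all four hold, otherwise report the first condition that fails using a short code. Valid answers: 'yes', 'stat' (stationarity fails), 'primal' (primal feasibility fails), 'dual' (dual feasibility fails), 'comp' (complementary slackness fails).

Gradient of f: grad f(x) = Q x + c = (-2, -6)
Constraint values g_i(x) = a_i^T x - b_i:
  g_1((3, 1)) = -1
  g_2((3, 1)) = 0
Stationarity residual: grad f(x) + sum_i lambda_i a_i = (0, 0)
  -> stationarity OK
Primal feasibility (all g_i <= 0): OK
Dual feasibility (all lambda_i >= 0): OK
Complementary slackness (lambda_i * g_i(x) = 0 for all i): OK

Verdict: yes, KKT holds.

yes


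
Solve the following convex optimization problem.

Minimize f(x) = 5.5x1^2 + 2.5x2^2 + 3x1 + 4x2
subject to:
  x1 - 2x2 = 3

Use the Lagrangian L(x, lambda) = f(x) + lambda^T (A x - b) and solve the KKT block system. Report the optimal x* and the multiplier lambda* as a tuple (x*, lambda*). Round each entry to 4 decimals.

Form the Lagrangian:
  L(x, lambda) = (1/2) x^T Q x + c^T x + lambda^T (A x - b)
Stationarity (grad_x L = 0): Q x + c + A^T lambda = 0.
Primal feasibility: A x = b.

This gives the KKT block system:
  [ Q   A^T ] [ x     ]   [-c ]
  [ A    0  ] [ lambda ] = [ b ]

Solving the linear system:
  x*      = (-0.102, -1.551)
  lambda* = (-1.8776)
  f(x*)   = -0.4388

x* = (-0.102, -1.551), lambda* = (-1.8776)


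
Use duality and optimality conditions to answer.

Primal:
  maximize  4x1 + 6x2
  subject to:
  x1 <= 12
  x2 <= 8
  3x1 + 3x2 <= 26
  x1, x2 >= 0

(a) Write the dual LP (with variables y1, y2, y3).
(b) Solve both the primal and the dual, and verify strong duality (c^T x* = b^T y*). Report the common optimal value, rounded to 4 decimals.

The standard primal-dual pair for 'max c^T x s.t. A x <= b, x >= 0' is:
  Dual:  min b^T y  s.t.  A^T y >= c,  y >= 0.

So the dual LP is:
  minimize  12y1 + 8y2 + 26y3
  subject to:
    y1 + 3y3 >= 4
    y2 + 3y3 >= 6
    y1, y2, y3 >= 0

Solving the primal: x* = (0.6667, 8).
  primal value c^T x* = 50.6667.
Solving the dual: y* = (0, 2, 1.3333).
  dual value b^T y* = 50.6667.
Strong duality: c^T x* = b^T y*. Confirmed.

50.6667


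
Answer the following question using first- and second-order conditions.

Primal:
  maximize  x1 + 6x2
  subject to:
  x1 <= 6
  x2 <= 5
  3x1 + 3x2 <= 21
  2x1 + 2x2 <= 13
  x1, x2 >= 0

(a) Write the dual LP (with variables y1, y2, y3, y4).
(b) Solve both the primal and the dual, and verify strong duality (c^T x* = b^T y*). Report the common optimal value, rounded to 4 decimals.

The standard primal-dual pair for 'max c^T x s.t. A x <= b, x >= 0' is:
  Dual:  min b^T y  s.t.  A^T y >= c,  y >= 0.

So the dual LP is:
  minimize  6y1 + 5y2 + 21y3 + 13y4
  subject to:
    y1 + 3y3 + 2y4 >= 1
    y2 + 3y3 + 2y4 >= 6
    y1, y2, y3, y4 >= 0

Solving the primal: x* = (1.5, 5).
  primal value c^T x* = 31.5.
Solving the dual: y* = (0, 5, 0, 0.5).
  dual value b^T y* = 31.5.
Strong duality: c^T x* = b^T y*. Confirmed.

31.5


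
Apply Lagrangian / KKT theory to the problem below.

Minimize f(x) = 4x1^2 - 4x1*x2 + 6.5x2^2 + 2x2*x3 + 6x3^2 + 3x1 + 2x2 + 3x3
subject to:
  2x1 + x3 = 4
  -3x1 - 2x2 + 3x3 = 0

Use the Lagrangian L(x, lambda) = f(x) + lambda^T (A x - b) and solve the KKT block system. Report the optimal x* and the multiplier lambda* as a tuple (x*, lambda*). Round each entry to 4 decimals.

Form the Lagrangian:
  L(x, lambda) = (1/2) x^T Q x + c^T x + lambda^T (A x - b)
Stationarity (grad_x L = 0): Q x + c + A^T lambda = 0.
Primal feasibility: A x = b.

This gives the KKT block system:
  [ Q   A^T ] [ x     ]   [-c ]
  [ A    0  ] [ lambda ] = [ b ]

Solving the linear system:
  x*      = (1.3879, -0.2454, 1.2243)
  lambda* = (-10.7617, -2.1463)
  f(x*)   = 25.1962

x* = (1.3879, -0.2454, 1.2243), lambda* = (-10.7617, -2.1463)


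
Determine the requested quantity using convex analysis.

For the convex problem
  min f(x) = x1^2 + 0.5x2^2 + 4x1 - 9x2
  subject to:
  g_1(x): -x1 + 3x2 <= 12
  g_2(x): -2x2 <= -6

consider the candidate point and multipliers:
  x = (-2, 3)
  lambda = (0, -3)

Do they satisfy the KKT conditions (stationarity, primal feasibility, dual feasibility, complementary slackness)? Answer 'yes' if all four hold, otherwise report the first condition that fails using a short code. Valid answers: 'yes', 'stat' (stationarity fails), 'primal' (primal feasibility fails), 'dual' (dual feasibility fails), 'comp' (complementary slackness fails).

Gradient of f: grad f(x) = Q x + c = (0, -6)
Constraint values g_i(x) = a_i^T x - b_i:
  g_1((-2, 3)) = -1
  g_2((-2, 3)) = 0
Stationarity residual: grad f(x) + sum_i lambda_i a_i = (0, 0)
  -> stationarity OK
Primal feasibility (all g_i <= 0): OK
Dual feasibility (all lambda_i >= 0): FAILS
Complementary slackness (lambda_i * g_i(x) = 0 for all i): OK

Verdict: the first failing condition is dual_feasibility -> dual.

dual


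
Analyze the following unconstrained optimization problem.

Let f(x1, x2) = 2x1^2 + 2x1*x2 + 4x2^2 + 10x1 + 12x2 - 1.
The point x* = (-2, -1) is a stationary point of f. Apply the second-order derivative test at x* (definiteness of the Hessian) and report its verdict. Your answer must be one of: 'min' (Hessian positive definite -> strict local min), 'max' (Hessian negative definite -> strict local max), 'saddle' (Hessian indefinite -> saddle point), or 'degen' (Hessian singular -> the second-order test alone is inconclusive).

Compute the Hessian H = grad^2 f:
  H = [[4, 2], [2, 8]]
Verify stationarity: grad f(x*) = H x* + g = (0, 0).
Eigenvalues of H: 3.1716, 8.8284.
Both eigenvalues > 0, so H is positive definite -> x* is a strict local min.

min


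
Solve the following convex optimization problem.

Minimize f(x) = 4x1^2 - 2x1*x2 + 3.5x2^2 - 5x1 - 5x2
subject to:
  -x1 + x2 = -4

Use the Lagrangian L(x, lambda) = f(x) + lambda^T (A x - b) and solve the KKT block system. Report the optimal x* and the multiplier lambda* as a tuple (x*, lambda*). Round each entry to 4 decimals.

Form the Lagrangian:
  L(x, lambda) = (1/2) x^T Q x + c^T x + lambda^T (A x - b)
Stationarity (grad_x L = 0): Q x + c + A^T lambda = 0.
Primal feasibility: A x = b.

This gives the KKT block system:
  [ Q   A^T ] [ x     ]   [-c ]
  [ A    0  ] [ lambda ] = [ b ]

Solving the linear system:
  x*      = (2.7273, -1.2727)
  lambda* = (19.3636)
  f(x*)   = 35.0909

x* = (2.7273, -1.2727), lambda* = (19.3636)


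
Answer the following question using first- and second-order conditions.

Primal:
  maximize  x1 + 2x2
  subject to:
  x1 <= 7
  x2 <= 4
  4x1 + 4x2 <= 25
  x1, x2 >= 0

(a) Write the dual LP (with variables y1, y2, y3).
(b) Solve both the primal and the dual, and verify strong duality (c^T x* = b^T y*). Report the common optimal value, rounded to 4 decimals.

The standard primal-dual pair for 'max c^T x s.t. A x <= b, x >= 0' is:
  Dual:  min b^T y  s.t.  A^T y >= c,  y >= 0.

So the dual LP is:
  minimize  7y1 + 4y2 + 25y3
  subject to:
    y1 + 4y3 >= 1
    y2 + 4y3 >= 2
    y1, y2, y3 >= 0

Solving the primal: x* = (2.25, 4).
  primal value c^T x* = 10.25.
Solving the dual: y* = (0, 1, 0.25).
  dual value b^T y* = 10.25.
Strong duality: c^T x* = b^T y*. Confirmed.

10.25


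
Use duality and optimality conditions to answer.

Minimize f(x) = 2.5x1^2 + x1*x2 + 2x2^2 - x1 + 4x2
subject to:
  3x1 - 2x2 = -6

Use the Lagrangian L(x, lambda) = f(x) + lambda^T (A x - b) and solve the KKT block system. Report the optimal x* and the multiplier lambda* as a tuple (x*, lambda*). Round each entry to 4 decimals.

Form the Lagrangian:
  L(x, lambda) = (1/2) x^T Q x + c^T x + lambda^T (A x - b)
Stationarity (grad_x L = 0): Q x + c + A^T lambda = 0.
Primal feasibility: A x = b.

This gives the KKT block system:
  [ Q   A^T ] [ x     ]   [-c ]
  [ A    0  ] [ lambda ] = [ b ]

Solving the linear system:
  x*      = (-1.5294, 0.7059)
  lambda* = (2.6471)
  f(x*)   = 10.1176

x* = (-1.5294, 0.7059), lambda* = (2.6471)


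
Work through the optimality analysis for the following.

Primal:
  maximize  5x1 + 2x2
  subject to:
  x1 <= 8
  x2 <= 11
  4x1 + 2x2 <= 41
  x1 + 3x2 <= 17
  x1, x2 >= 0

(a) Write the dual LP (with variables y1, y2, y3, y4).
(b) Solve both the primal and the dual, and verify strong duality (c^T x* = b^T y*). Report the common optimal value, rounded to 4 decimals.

The standard primal-dual pair for 'max c^T x s.t. A x <= b, x >= 0' is:
  Dual:  min b^T y  s.t.  A^T y >= c,  y >= 0.

So the dual LP is:
  minimize  8y1 + 11y2 + 41y3 + 17y4
  subject to:
    y1 + 4y3 + y4 >= 5
    y2 + 2y3 + 3y4 >= 2
    y1, y2, y3, y4 >= 0

Solving the primal: x* = (8, 3).
  primal value c^T x* = 46.
Solving the dual: y* = (4.3333, 0, 0, 0.6667).
  dual value b^T y* = 46.
Strong duality: c^T x* = b^T y*. Confirmed.

46


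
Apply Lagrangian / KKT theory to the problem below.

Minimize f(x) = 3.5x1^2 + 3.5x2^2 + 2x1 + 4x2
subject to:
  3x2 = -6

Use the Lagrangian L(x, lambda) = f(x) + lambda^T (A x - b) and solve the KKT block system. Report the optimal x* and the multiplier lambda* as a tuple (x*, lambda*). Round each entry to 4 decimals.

Form the Lagrangian:
  L(x, lambda) = (1/2) x^T Q x + c^T x + lambda^T (A x - b)
Stationarity (grad_x L = 0): Q x + c + A^T lambda = 0.
Primal feasibility: A x = b.

This gives the KKT block system:
  [ Q   A^T ] [ x     ]   [-c ]
  [ A    0  ] [ lambda ] = [ b ]

Solving the linear system:
  x*      = (-0.2857, -2)
  lambda* = (3.3333)
  f(x*)   = 5.7143

x* = (-0.2857, -2), lambda* = (3.3333)


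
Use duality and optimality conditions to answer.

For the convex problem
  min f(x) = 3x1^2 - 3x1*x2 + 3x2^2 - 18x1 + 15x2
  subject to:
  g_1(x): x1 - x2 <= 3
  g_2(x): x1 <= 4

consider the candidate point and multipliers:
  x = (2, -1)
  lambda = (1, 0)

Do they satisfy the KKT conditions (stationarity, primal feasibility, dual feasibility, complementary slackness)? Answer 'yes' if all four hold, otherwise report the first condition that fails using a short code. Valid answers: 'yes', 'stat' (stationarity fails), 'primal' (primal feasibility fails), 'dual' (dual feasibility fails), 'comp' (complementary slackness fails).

Gradient of f: grad f(x) = Q x + c = (-3, 3)
Constraint values g_i(x) = a_i^T x - b_i:
  g_1((2, -1)) = 0
  g_2((2, -1)) = -2
Stationarity residual: grad f(x) + sum_i lambda_i a_i = (-2, 2)
  -> stationarity FAILS
Primal feasibility (all g_i <= 0): OK
Dual feasibility (all lambda_i >= 0): OK
Complementary slackness (lambda_i * g_i(x) = 0 for all i): OK

Verdict: the first failing condition is stationarity -> stat.

stat


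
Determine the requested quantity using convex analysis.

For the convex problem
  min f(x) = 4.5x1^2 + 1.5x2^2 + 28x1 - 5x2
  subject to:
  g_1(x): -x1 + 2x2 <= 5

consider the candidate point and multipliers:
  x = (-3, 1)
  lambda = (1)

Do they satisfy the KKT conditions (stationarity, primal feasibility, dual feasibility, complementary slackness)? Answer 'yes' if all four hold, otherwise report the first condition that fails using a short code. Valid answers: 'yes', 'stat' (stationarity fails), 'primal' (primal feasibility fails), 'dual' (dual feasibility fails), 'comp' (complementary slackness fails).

Gradient of f: grad f(x) = Q x + c = (1, -2)
Constraint values g_i(x) = a_i^T x - b_i:
  g_1((-3, 1)) = 0
Stationarity residual: grad f(x) + sum_i lambda_i a_i = (0, 0)
  -> stationarity OK
Primal feasibility (all g_i <= 0): OK
Dual feasibility (all lambda_i >= 0): OK
Complementary slackness (lambda_i * g_i(x) = 0 for all i): OK

Verdict: yes, KKT holds.

yes


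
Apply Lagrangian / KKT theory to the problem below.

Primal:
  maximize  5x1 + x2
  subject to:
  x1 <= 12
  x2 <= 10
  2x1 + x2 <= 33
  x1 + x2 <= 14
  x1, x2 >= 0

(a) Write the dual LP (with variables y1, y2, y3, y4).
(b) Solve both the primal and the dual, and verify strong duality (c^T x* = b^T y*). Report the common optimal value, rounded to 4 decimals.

The standard primal-dual pair for 'max c^T x s.t. A x <= b, x >= 0' is:
  Dual:  min b^T y  s.t.  A^T y >= c,  y >= 0.

So the dual LP is:
  minimize  12y1 + 10y2 + 33y3 + 14y4
  subject to:
    y1 + 2y3 + y4 >= 5
    y2 + y3 + y4 >= 1
    y1, y2, y3, y4 >= 0

Solving the primal: x* = (12, 2).
  primal value c^T x* = 62.
Solving the dual: y* = (4, 0, 0, 1).
  dual value b^T y* = 62.
Strong duality: c^T x* = b^T y*. Confirmed.

62


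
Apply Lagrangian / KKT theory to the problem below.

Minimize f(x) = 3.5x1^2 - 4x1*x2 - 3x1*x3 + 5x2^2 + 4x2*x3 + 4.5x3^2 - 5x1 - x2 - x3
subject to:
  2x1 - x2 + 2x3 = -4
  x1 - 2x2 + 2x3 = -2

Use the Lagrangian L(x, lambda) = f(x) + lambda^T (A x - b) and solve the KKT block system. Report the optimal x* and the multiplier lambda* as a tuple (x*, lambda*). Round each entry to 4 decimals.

Form the Lagrangian:
  L(x, lambda) = (1/2) x^T Q x + c^T x + lambda^T (A x - b)
Stationarity (grad_x L = 0): Q x + c + A^T lambda = 0.
Primal feasibility: A x = b.

This gives the KKT block system:
  [ Q   A^T ] [ x     ]   [-c ]
  [ A    0  ] [ lambda ] = [ b ]

Solving the linear system:
  x*      = (-1.4943, -0.5057, -0.7585)
  lambda* = (8.4792, -5.7962)
  f(x*)   = 15.5302

x* = (-1.4943, -0.5057, -0.7585), lambda* = (8.4792, -5.7962)


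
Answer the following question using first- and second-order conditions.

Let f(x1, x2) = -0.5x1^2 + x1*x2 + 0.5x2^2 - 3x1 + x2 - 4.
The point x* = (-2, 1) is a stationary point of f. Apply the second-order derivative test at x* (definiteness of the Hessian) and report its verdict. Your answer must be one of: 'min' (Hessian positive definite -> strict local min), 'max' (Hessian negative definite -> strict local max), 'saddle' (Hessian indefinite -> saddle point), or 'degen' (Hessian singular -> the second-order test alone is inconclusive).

Compute the Hessian H = grad^2 f:
  H = [[-1, 1], [1, 1]]
Verify stationarity: grad f(x*) = H x* + g = (0, 0).
Eigenvalues of H: -1.4142, 1.4142.
Eigenvalues have mixed signs, so H is indefinite -> x* is a saddle point.

saddle


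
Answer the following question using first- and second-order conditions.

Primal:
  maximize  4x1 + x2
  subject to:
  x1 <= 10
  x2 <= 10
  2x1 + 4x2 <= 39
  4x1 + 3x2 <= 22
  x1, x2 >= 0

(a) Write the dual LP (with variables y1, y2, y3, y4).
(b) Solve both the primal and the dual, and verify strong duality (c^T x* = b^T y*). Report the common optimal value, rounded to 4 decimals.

The standard primal-dual pair for 'max c^T x s.t. A x <= b, x >= 0' is:
  Dual:  min b^T y  s.t.  A^T y >= c,  y >= 0.

So the dual LP is:
  minimize  10y1 + 10y2 + 39y3 + 22y4
  subject to:
    y1 + 2y3 + 4y4 >= 4
    y2 + 4y3 + 3y4 >= 1
    y1, y2, y3, y4 >= 0

Solving the primal: x* = (5.5, 0).
  primal value c^T x* = 22.
Solving the dual: y* = (0, 0, 0, 1).
  dual value b^T y* = 22.
Strong duality: c^T x* = b^T y*. Confirmed.

22


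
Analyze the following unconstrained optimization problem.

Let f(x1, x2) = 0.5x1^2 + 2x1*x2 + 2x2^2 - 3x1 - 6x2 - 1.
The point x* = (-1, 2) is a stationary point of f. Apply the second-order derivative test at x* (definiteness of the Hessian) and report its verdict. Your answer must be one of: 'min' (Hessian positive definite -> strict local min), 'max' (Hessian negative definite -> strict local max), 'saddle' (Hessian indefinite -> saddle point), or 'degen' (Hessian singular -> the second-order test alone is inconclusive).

Compute the Hessian H = grad^2 f:
  H = [[1, 2], [2, 4]]
Verify stationarity: grad f(x*) = H x* + g = (0, 0).
Eigenvalues of H: 0, 5.
H has a zero eigenvalue (singular; positive semidefinite but not definite), so H is neither positive definite, negative definite, nor indefinite. The second-order test alone is inconclusive -> degen.
(Indeed, f is constant along the null direction of H through x*, so x* is not a strict local extremum.)

degen


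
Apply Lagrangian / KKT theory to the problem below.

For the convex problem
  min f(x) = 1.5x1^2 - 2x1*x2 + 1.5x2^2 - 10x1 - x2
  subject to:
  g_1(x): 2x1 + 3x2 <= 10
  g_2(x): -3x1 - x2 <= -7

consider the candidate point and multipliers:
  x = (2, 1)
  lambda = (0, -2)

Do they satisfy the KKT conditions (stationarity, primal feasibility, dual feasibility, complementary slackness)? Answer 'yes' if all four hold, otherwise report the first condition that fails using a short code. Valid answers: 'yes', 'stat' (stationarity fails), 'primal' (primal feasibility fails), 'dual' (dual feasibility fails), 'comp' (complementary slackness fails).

Gradient of f: grad f(x) = Q x + c = (-6, -2)
Constraint values g_i(x) = a_i^T x - b_i:
  g_1((2, 1)) = -3
  g_2((2, 1)) = 0
Stationarity residual: grad f(x) + sum_i lambda_i a_i = (0, 0)
  -> stationarity OK
Primal feasibility (all g_i <= 0): OK
Dual feasibility (all lambda_i >= 0): FAILS
Complementary slackness (lambda_i * g_i(x) = 0 for all i): OK

Verdict: the first failing condition is dual_feasibility -> dual.

dual


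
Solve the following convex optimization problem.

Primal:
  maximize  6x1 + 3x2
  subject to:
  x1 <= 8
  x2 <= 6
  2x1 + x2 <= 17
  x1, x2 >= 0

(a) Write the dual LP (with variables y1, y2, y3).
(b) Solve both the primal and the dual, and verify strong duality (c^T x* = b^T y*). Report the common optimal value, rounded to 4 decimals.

The standard primal-dual pair for 'max c^T x s.t. A x <= b, x >= 0' is:
  Dual:  min b^T y  s.t.  A^T y >= c,  y >= 0.

So the dual LP is:
  minimize  8y1 + 6y2 + 17y3
  subject to:
    y1 + 2y3 >= 6
    y2 + y3 >= 3
    y1, y2, y3 >= 0

Solving the primal: x* = (5.5, 6).
  primal value c^T x* = 51.
Solving the dual: y* = (0, 0, 3).
  dual value b^T y* = 51.
Strong duality: c^T x* = b^T y*. Confirmed.

51


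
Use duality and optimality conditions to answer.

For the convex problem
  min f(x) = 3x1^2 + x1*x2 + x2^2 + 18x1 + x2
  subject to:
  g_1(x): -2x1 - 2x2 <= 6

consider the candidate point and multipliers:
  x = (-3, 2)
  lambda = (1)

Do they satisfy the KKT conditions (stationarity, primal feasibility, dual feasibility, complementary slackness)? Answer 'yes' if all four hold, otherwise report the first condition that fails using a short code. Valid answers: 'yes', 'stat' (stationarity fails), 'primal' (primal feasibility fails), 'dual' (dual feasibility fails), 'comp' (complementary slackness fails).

Gradient of f: grad f(x) = Q x + c = (2, 2)
Constraint values g_i(x) = a_i^T x - b_i:
  g_1((-3, 2)) = -4
Stationarity residual: grad f(x) + sum_i lambda_i a_i = (0, 0)
  -> stationarity OK
Primal feasibility (all g_i <= 0): OK
Dual feasibility (all lambda_i >= 0): OK
Complementary slackness (lambda_i * g_i(x) = 0 for all i): FAILS

Verdict: the first failing condition is complementary_slackness -> comp.

comp


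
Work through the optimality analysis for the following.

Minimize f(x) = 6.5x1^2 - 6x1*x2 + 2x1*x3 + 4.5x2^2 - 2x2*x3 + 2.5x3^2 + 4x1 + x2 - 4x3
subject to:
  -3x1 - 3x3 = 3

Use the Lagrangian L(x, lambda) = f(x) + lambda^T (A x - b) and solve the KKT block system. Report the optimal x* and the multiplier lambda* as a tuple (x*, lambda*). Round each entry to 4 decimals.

Form the Lagrangian:
  L(x, lambda) = (1/2) x^T Q x + c^T x + lambda^T (A x - b)
Stationarity (grad_x L = 0): Q x + c + A^T lambda = 0.
Primal feasibility: A x = b.

This gives the KKT block system:
  [ Q   A^T ] [ x     ]   [-c ]
  [ A    0  ] [ lambda ] = [ b ]

Solving the linear system:
  x*      = (-1.0091, -0.7818, 0.0091)
  lambda* = (-1.4697)
  f(x*)   = -0.2227

x* = (-1.0091, -0.7818, 0.0091), lambda* = (-1.4697)


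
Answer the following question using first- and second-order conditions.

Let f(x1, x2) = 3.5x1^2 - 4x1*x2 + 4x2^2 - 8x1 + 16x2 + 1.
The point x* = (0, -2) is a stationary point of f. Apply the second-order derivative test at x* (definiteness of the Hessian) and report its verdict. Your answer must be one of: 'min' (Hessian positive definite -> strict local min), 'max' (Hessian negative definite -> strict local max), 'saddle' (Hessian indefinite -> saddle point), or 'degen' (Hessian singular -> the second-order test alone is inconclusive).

Compute the Hessian H = grad^2 f:
  H = [[7, -4], [-4, 8]]
Verify stationarity: grad f(x*) = H x* + g = (0, 0).
Eigenvalues of H: 3.4689, 11.5311.
Both eigenvalues > 0, so H is positive definite -> x* is a strict local min.

min


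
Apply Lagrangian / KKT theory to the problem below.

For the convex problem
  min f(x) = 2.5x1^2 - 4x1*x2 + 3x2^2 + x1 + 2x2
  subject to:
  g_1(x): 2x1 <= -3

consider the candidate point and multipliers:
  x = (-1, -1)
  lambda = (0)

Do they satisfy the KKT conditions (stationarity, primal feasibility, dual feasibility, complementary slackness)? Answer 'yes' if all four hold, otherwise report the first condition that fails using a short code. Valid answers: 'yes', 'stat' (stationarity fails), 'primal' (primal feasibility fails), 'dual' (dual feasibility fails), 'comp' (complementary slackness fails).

Gradient of f: grad f(x) = Q x + c = (0, 0)
Constraint values g_i(x) = a_i^T x - b_i:
  g_1((-1, -1)) = 1
Stationarity residual: grad f(x) + sum_i lambda_i a_i = (0, 0)
  -> stationarity OK
Primal feasibility (all g_i <= 0): FAILS
Dual feasibility (all lambda_i >= 0): OK
Complementary slackness (lambda_i * g_i(x) = 0 for all i): OK

Verdict: the first failing condition is primal_feasibility -> primal.

primal


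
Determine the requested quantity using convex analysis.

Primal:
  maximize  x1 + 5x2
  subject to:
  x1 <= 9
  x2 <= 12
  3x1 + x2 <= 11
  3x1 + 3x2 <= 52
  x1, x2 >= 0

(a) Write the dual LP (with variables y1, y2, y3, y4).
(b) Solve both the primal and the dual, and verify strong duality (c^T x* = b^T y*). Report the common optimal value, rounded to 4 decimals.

The standard primal-dual pair for 'max c^T x s.t. A x <= b, x >= 0' is:
  Dual:  min b^T y  s.t.  A^T y >= c,  y >= 0.

So the dual LP is:
  minimize  9y1 + 12y2 + 11y3 + 52y4
  subject to:
    y1 + 3y3 + 3y4 >= 1
    y2 + y3 + 3y4 >= 5
    y1, y2, y3, y4 >= 0

Solving the primal: x* = (0, 11).
  primal value c^T x* = 55.
Solving the dual: y* = (0, 0, 5, 0).
  dual value b^T y* = 55.
Strong duality: c^T x* = b^T y*. Confirmed.

55


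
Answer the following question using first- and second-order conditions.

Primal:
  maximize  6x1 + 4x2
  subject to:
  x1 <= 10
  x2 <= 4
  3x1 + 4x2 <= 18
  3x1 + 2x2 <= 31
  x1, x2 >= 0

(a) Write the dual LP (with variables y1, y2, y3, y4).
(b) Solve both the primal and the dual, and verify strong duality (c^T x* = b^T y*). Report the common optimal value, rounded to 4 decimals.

The standard primal-dual pair for 'max c^T x s.t. A x <= b, x >= 0' is:
  Dual:  min b^T y  s.t.  A^T y >= c,  y >= 0.

So the dual LP is:
  minimize  10y1 + 4y2 + 18y3 + 31y4
  subject to:
    y1 + 3y3 + 3y4 >= 6
    y2 + 4y3 + 2y4 >= 4
    y1, y2, y3, y4 >= 0

Solving the primal: x* = (6, 0).
  primal value c^T x* = 36.
Solving the dual: y* = (0, 0, 2, 0).
  dual value b^T y* = 36.
Strong duality: c^T x* = b^T y*. Confirmed.

36


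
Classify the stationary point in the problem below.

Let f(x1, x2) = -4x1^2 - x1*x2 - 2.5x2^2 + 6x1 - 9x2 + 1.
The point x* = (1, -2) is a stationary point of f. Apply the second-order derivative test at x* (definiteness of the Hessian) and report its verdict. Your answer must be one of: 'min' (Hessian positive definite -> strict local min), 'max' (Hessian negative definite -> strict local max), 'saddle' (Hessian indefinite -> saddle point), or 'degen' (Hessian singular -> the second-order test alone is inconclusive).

Compute the Hessian H = grad^2 f:
  H = [[-8, -1], [-1, -5]]
Verify stationarity: grad f(x*) = H x* + g = (0, 0).
Eigenvalues of H: -8.3028, -4.6972.
Both eigenvalues < 0, so H is negative definite -> x* is a strict local max.

max


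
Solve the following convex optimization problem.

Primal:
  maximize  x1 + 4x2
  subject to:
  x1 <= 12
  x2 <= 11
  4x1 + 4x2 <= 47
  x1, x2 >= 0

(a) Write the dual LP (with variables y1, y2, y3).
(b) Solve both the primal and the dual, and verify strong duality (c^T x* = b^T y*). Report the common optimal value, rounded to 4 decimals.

The standard primal-dual pair for 'max c^T x s.t. A x <= b, x >= 0' is:
  Dual:  min b^T y  s.t.  A^T y >= c,  y >= 0.

So the dual LP is:
  minimize  12y1 + 11y2 + 47y3
  subject to:
    y1 + 4y3 >= 1
    y2 + 4y3 >= 4
    y1, y2, y3 >= 0

Solving the primal: x* = (0.75, 11).
  primal value c^T x* = 44.75.
Solving the dual: y* = (0, 3, 0.25).
  dual value b^T y* = 44.75.
Strong duality: c^T x* = b^T y*. Confirmed.

44.75


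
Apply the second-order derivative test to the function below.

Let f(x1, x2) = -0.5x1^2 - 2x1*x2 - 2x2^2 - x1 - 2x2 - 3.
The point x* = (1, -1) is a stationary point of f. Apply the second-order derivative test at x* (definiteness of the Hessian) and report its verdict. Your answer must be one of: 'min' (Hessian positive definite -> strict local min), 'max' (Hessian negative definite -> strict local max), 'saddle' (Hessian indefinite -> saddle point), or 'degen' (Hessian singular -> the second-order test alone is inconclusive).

Compute the Hessian H = grad^2 f:
  H = [[-1, -2], [-2, -4]]
Verify stationarity: grad f(x*) = H x* + g = (0, 0).
Eigenvalues of H: -5, 0.
H has a zero eigenvalue (singular; negative semidefinite but not definite), so H is neither positive definite, negative definite, nor indefinite. The second-order test alone is inconclusive -> degen.
(Indeed, f is constant along the null direction of H through x*, so x* is not a strict local extremum.)

degen


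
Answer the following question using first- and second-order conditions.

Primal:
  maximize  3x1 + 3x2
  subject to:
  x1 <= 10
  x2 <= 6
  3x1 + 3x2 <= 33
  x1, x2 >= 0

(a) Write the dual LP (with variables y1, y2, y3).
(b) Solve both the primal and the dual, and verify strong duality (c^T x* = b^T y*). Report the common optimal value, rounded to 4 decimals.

The standard primal-dual pair for 'max c^T x s.t. A x <= b, x >= 0' is:
  Dual:  min b^T y  s.t.  A^T y >= c,  y >= 0.

So the dual LP is:
  minimize  10y1 + 6y2 + 33y3
  subject to:
    y1 + 3y3 >= 3
    y2 + 3y3 >= 3
    y1, y2, y3 >= 0

Solving the primal: x* = (5, 6).
  primal value c^T x* = 33.
Solving the dual: y* = (0, 0, 1).
  dual value b^T y* = 33.
Strong duality: c^T x* = b^T y*. Confirmed.

33


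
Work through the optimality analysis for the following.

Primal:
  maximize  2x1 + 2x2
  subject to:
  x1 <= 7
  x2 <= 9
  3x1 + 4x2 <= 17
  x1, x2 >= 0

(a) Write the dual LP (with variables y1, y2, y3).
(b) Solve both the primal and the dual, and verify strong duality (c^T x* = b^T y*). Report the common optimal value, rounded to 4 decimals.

The standard primal-dual pair for 'max c^T x s.t. A x <= b, x >= 0' is:
  Dual:  min b^T y  s.t.  A^T y >= c,  y >= 0.

So the dual LP is:
  minimize  7y1 + 9y2 + 17y3
  subject to:
    y1 + 3y3 >= 2
    y2 + 4y3 >= 2
    y1, y2, y3 >= 0

Solving the primal: x* = (5.6667, 0).
  primal value c^T x* = 11.3333.
Solving the dual: y* = (0, 0, 0.6667).
  dual value b^T y* = 11.3333.
Strong duality: c^T x* = b^T y*. Confirmed.

11.3333


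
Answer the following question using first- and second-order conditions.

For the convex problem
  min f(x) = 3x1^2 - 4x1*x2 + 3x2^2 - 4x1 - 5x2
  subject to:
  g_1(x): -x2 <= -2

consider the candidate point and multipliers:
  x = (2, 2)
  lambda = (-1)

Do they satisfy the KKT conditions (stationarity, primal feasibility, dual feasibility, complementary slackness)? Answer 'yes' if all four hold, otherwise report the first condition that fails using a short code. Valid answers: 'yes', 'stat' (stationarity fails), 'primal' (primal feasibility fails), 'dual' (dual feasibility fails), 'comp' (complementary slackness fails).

Gradient of f: grad f(x) = Q x + c = (0, -1)
Constraint values g_i(x) = a_i^T x - b_i:
  g_1((2, 2)) = 0
Stationarity residual: grad f(x) + sum_i lambda_i a_i = (0, 0)
  -> stationarity OK
Primal feasibility (all g_i <= 0): OK
Dual feasibility (all lambda_i >= 0): FAILS
Complementary slackness (lambda_i * g_i(x) = 0 for all i): OK

Verdict: the first failing condition is dual_feasibility -> dual.

dual


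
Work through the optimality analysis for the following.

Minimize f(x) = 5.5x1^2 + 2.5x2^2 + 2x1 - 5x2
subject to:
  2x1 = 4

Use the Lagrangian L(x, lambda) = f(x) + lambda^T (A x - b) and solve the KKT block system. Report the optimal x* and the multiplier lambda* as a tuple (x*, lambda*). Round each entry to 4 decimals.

Form the Lagrangian:
  L(x, lambda) = (1/2) x^T Q x + c^T x + lambda^T (A x - b)
Stationarity (grad_x L = 0): Q x + c + A^T lambda = 0.
Primal feasibility: A x = b.

This gives the KKT block system:
  [ Q   A^T ] [ x     ]   [-c ]
  [ A    0  ] [ lambda ] = [ b ]

Solving the linear system:
  x*      = (2, 1)
  lambda* = (-12)
  f(x*)   = 23.5

x* = (2, 1), lambda* = (-12)


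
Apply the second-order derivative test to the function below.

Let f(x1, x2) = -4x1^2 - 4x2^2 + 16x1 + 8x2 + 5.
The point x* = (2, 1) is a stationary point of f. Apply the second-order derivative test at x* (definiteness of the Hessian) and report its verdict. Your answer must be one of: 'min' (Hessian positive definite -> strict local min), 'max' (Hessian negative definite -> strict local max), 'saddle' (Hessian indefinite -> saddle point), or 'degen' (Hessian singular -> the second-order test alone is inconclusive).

Compute the Hessian H = grad^2 f:
  H = [[-8, 0], [0, -8]]
Verify stationarity: grad f(x*) = H x* + g = (0, 0).
Eigenvalues of H: -8, -8.
Both eigenvalues < 0, so H is negative definite -> x* is a strict local max.

max


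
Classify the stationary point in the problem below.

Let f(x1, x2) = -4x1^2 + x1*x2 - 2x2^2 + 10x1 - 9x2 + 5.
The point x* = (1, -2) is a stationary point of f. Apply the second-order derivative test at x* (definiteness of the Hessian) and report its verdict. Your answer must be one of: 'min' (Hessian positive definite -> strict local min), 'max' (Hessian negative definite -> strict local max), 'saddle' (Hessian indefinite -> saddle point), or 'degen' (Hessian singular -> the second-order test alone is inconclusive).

Compute the Hessian H = grad^2 f:
  H = [[-8, 1], [1, -4]]
Verify stationarity: grad f(x*) = H x* + g = (0, 0).
Eigenvalues of H: -8.2361, -3.7639.
Both eigenvalues < 0, so H is negative definite -> x* is a strict local max.

max


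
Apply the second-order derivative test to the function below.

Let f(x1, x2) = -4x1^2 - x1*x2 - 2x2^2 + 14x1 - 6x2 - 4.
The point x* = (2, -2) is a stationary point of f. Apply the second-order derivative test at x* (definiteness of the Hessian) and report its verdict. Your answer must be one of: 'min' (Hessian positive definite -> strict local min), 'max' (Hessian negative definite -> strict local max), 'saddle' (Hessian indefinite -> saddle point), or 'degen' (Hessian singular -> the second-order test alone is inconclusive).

Compute the Hessian H = grad^2 f:
  H = [[-8, -1], [-1, -4]]
Verify stationarity: grad f(x*) = H x* + g = (0, 0).
Eigenvalues of H: -8.2361, -3.7639.
Both eigenvalues < 0, so H is negative definite -> x* is a strict local max.

max


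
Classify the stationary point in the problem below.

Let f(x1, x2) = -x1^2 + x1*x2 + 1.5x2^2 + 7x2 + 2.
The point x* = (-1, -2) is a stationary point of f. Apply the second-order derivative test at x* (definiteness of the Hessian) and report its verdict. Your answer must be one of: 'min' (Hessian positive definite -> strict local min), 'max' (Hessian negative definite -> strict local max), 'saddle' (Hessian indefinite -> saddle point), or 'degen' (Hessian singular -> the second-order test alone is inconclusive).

Compute the Hessian H = grad^2 f:
  H = [[-2, 1], [1, 3]]
Verify stationarity: grad f(x*) = H x* + g = (0, 0).
Eigenvalues of H: -2.1926, 3.1926.
Eigenvalues have mixed signs, so H is indefinite -> x* is a saddle point.

saddle


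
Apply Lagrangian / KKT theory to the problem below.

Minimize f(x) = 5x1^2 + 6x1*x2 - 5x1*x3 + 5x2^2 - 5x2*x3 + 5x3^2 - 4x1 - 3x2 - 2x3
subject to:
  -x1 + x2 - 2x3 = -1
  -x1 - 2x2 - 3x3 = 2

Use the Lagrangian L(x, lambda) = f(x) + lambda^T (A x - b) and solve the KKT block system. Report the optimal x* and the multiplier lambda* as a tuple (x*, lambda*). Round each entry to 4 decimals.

Form the Lagrangian:
  L(x, lambda) = (1/2) x^T Q x + c^T x + lambda^T (A x - b)
Stationarity (grad_x L = 0): Q x + c + A^T lambda = 0.
Primal feasibility: A x = b.

This gives the KKT block system:
  [ Q   A^T ] [ x     ]   [-c ]
  [ A    0  ] [ lambda ] = [ b ]

Solving the linear system:
  x*      = (0.7046, -0.8993, -0.302)
  lambda* = (1.5252, -2.3654)
  f(x*)   = 3.3698

x* = (0.7046, -0.8993, -0.302), lambda* = (1.5252, -2.3654)


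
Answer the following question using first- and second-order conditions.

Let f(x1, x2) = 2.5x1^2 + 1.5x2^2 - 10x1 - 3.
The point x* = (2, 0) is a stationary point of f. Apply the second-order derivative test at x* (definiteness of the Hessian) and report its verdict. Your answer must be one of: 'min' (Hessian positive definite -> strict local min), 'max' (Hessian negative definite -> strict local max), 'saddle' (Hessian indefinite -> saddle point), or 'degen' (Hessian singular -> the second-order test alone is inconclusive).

Compute the Hessian H = grad^2 f:
  H = [[5, 0], [0, 3]]
Verify stationarity: grad f(x*) = H x* + g = (0, 0).
Eigenvalues of H: 3, 5.
Both eigenvalues > 0, so H is positive definite -> x* is a strict local min.

min


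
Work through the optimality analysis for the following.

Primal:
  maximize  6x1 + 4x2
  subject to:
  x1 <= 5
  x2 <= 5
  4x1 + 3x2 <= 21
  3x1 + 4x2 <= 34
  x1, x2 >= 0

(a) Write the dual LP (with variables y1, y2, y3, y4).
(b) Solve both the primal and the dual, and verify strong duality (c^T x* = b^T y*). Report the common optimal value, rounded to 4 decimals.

The standard primal-dual pair for 'max c^T x s.t. A x <= b, x >= 0' is:
  Dual:  min b^T y  s.t.  A^T y >= c,  y >= 0.

So the dual LP is:
  minimize  5y1 + 5y2 + 21y3 + 34y4
  subject to:
    y1 + 4y3 + 3y4 >= 6
    y2 + 3y3 + 4y4 >= 4
    y1, y2, y3, y4 >= 0

Solving the primal: x* = (5, 0.3333).
  primal value c^T x* = 31.3333.
Solving the dual: y* = (0.6667, 0, 1.3333, 0).
  dual value b^T y* = 31.3333.
Strong duality: c^T x* = b^T y*. Confirmed.

31.3333


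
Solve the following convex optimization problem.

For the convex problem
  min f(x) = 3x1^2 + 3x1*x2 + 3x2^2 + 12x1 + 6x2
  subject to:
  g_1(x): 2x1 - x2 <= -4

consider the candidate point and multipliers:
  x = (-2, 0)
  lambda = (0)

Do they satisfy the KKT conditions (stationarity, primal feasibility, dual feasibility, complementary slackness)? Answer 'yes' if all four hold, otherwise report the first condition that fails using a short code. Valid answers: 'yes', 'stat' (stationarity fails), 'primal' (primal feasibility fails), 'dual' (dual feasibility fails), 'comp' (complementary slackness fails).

Gradient of f: grad f(x) = Q x + c = (0, 0)
Constraint values g_i(x) = a_i^T x - b_i:
  g_1((-2, 0)) = 0
Stationarity residual: grad f(x) + sum_i lambda_i a_i = (0, 0)
  -> stationarity OK
Primal feasibility (all g_i <= 0): OK
Dual feasibility (all lambda_i >= 0): OK
Complementary slackness (lambda_i * g_i(x) = 0 for all i): OK

Verdict: yes, KKT holds.

yes


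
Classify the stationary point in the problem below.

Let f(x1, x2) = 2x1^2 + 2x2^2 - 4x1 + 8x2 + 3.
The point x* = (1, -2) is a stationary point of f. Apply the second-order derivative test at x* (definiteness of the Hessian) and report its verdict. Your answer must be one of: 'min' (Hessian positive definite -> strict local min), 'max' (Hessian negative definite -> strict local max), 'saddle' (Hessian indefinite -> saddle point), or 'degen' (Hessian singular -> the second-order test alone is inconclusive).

Compute the Hessian H = grad^2 f:
  H = [[4, 0], [0, 4]]
Verify stationarity: grad f(x*) = H x* + g = (0, 0).
Eigenvalues of H: 4, 4.
Both eigenvalues > 0, so H is positive definite -> x* is a strict local min.

min


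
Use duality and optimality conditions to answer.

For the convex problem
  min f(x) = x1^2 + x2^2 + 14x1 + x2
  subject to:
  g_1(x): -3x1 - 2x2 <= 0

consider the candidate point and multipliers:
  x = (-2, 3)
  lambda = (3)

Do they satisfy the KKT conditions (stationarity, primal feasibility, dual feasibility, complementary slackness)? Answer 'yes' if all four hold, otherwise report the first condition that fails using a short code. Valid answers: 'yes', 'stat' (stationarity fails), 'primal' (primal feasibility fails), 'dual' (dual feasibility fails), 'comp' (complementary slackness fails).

Gradient of f: grad f(x) = Q x + c = (10, 7)
Constraint values g_i(x) = a_i^T x - b_i:
  g_1((-2, 3)) = 0
Stationarity residual: grad f(x) + sum_i lambda_i a_i = (1, 1)
  -> stationarity FAILS
Primal feasibility (all g_i <= 0): OK
Dual feasibility (all lambda_i >= 0): OK
Complementary slackness (lambda_i * g_i(x) = 0 for all i): OK

Verdict: the first failing condition is stationarity -> stat.

stat
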